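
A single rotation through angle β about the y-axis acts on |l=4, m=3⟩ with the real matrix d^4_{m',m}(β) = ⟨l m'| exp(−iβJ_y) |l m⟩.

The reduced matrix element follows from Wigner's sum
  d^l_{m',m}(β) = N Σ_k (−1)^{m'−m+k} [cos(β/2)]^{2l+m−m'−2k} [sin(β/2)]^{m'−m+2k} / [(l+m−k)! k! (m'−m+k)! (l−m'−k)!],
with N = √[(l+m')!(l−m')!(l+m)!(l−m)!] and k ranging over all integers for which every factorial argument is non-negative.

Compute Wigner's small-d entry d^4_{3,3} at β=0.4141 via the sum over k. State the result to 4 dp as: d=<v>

d^4_{3,3}(β=0.4141) via Wigner's sum:
Half-angle: c=0.978642, s=0.205574. N=√(5040·1·5040·1)=5040.000000
k∈{0,1} keeps every argument non-negative
  k=0: (−1)^0·5040.0000/(5040)·0.9786^8·0.2056^0 = +0.841375
  k=1: (−1)^1·5040.0000/(720)·0.9786^6·0.2056^2 = -0.259882
d^4_{3,3}(0.4141) = +0.841375 -0.259882 = +0.581493

d=0.5815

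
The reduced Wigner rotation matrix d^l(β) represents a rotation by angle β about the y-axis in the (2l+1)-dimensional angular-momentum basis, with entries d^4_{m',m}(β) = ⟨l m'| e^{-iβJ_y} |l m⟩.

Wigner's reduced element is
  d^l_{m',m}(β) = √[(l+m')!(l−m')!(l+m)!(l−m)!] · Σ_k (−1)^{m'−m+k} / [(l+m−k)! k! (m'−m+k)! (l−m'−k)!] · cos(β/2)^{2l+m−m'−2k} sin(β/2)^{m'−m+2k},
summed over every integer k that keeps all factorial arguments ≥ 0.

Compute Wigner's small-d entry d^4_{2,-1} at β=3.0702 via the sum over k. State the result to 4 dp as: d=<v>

d^4_{2,-1}(β=3.0702) via Wigner's sum:
With c≡cos(β/2)=0.035689 and s≡sin(β/2)=0.999363, N=[720·2·6·120]^{1/2}=1018.233765
k: max(0,(-1)−(2))=0 … min(4+(-1),4−(2))=2
  k=0: (−1)^3·1018.2338/(72)·0.0357^5·0.9994^3 = -0.000001
  k=1: (−1)^4·1018.2338/(48)·0.0357^3·0.9994^5 = +0.000961
  k=2: (−1)^5·1018.2338/(240)·0.0357^1·0.9994^7 = -0.150741
d^4_{2,-1}(3.0702) = -0.000001 +0.000961 -0.150741 = -0.149780

d=-0.1498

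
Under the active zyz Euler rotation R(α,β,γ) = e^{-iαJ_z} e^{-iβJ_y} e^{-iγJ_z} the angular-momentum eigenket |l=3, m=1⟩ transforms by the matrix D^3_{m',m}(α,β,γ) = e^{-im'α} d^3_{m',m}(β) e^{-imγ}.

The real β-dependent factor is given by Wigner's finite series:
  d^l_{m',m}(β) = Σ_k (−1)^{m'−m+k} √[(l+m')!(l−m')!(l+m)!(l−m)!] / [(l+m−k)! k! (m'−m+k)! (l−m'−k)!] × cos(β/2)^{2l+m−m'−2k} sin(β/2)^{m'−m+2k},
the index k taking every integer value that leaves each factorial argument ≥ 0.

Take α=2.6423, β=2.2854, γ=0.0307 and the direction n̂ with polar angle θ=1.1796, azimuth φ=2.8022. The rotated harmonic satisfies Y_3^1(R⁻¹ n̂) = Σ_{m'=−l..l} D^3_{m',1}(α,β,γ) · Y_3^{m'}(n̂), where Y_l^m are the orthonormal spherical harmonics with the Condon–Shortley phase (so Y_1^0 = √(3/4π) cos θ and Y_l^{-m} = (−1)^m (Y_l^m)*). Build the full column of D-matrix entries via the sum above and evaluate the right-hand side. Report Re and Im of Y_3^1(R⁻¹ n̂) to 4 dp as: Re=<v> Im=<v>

Need the full column D^3_{m',1} for m'=−3..3 at α=2.6423, β=2.2854, γ=0.0307.
cos(β/2)=0.415140, sin(β/2)=0.909758
d^3_{-3,1}: single k=4 term ⇒ +0.457232;  D = -0.019298+0.456825i
d^3_{-2,1}: k∈[3..4] ⇒ +0.340714 -0.818131 = -0.477417;  D = -0.246076+0.409113i
d^3_{-1,1}: k∈[2..4] ⇒ +0.147496 -0.944455 +0.566963 = -0.229997;  D = +0.198444-0.116270i
d^3_{0,1}: k∈[1..3] ⇒ +0.038859 -0.559850 +0.896218 = +0.375226;  D = +0.375049-0.011518i
d^3_{1,1}: k∈[0..2] ⇒ +0.005119 -0.196661 +0.708341 = +0.516799;  D = -0.461091-0.233403i
d^3_{2,1}: k∈[0..1] ⇒ -0.035473 +0.340714 = +0.305241;  D = +0.173085+0.251424i
d^3_{3,1}: single k=0 term ⇒ +0.095208;  D = -0.009848-0.094697i
Y_3^{m'}(θ=1.1796,φ=2.8022) and Σ D·Y over m':
  (-0.0193+0.4568i)·(-0.1730-0.2806i)  (-0.2461+0.4091i)·(+0.2592+0.2091i)  (+0.1984-0.1163i)·(+0.0769+0.0272i)  (+0.3750-0.0115i)·(-0.3234+0.0000i)  (-0.4611-0.2334i)·(-0.0769+0.0272i)  (+0.1731+0.2514i)·(+0.2592-0.2091i)  (-0.0098-0.0947i)·(+0.1730-0.2806i)
Y_3^1(R⁻¹ n̂) = -0.009724+0.001924i

Re=-0.0097 Im=0.0019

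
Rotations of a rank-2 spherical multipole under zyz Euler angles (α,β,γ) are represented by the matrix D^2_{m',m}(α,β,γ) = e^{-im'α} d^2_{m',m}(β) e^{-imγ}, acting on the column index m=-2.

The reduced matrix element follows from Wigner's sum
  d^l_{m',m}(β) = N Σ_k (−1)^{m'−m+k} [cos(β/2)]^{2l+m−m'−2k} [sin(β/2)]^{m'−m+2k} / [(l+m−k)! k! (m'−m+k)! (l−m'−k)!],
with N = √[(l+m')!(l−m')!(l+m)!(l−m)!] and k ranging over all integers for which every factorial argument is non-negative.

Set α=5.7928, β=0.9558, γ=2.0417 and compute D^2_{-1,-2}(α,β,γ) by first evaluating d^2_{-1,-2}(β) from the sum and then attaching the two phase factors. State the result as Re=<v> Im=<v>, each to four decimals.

D^2_{-1,-2}(5.7928,0.9558,2.0417) = e^{-i·-1·5.7928}·d^2_{-1,-2}(0.9558)·e^{-i·-2·2.0417}. Compute d first:
c=cos(0.9558/2)=0.887963, s=sin(0.9558/2)=0.459915; N=√[1·6·1·24]=12.000000
Admissible k: 0..0 (factorial args all ≥0)
  k=0: (−1)^1·12.0000/(6)·0.8880^3·0.4599^1 = -0.644009
d^2_{-1,-2}(0.9558) = -0.644009
Phases: e^{-i·(-1)·5.7928}=+0.882151-0.470966i, e^{-i·(-2)·2.0417}=-0.588328-0.808623i ⇒ D=+0.579497+0.280946i

Re=0.5795 Im=0.2809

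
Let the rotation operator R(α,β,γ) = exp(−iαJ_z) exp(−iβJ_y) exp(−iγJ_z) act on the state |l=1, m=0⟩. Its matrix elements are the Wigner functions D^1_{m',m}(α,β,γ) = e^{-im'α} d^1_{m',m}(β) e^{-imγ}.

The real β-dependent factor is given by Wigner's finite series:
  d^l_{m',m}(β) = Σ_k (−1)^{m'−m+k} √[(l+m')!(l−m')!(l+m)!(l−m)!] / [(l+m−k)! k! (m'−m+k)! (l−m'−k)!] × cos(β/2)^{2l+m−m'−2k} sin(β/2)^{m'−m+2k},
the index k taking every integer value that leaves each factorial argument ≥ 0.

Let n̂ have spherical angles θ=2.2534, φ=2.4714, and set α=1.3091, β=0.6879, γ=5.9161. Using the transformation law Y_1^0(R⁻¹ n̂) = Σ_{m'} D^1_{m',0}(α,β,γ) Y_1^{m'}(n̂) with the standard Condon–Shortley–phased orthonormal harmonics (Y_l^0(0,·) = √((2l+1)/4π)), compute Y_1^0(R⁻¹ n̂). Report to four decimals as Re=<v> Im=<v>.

Need the full column D^1_{m',0} for m'=−1..1 at α=1.3091, β=0.6879, γ=5.9161.
cos(β/2)=0.941430, sin(β/2)=0.337208
d^1_{-1,0}: single k=1 term ⇒ +0.448954;  D = +0.116153+0.433668i
d^1_{0,0}: k∈[0..1] ⇒ +0.886291 -0.113709 = +0.772581;  D = +0.772581+0.000000i
d^1_{1,0}: single k=0 term ⇒ -0.448954;  D = -0.116153+0.433668i
Y_1^{m'}(θ=2.2534,φ=2.4714) and Σ D·Y over m':
  (+0.1162+0.4337i)·(-0.2101-0.1665i)  (+0.7726+0.0000i)·(-0.3082+0.0000i)  (-0.1162+0.4337i)·(+0.2101-0.1665i)
Y_1^0(R⁻¹ n̂) = -0.142506+0.000000i

Re=-0.1425 Im=0.0000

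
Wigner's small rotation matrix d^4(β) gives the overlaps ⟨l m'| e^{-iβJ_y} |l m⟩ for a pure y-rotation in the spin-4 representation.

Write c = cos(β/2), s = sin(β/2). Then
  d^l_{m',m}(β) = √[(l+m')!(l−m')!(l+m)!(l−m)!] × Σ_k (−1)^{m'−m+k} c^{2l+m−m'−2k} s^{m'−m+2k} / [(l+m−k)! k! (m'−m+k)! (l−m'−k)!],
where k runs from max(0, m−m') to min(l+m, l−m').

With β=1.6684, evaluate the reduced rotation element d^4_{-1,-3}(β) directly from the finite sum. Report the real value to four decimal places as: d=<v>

d^4_{-1,-3}(β=1.6684) via Wigner's sum:
Half-angle: c=0.671771, s=0.740759. N=√(6·120·1·5040)=1904.940944
k∈{0,1} keeps every argument non-negative
  k=0: (−1)^2·1904.9409/(240)·0.6718^6·0.7408^2 = +0.400267
  k=1: (−1)^3·1904.9409/(144)·0.6718^4·0.7408^4 = -0.811169
d^4_{-1,-3}(1.6684) = +0.400267 -0.811169 = -0.410902

d=-0.4109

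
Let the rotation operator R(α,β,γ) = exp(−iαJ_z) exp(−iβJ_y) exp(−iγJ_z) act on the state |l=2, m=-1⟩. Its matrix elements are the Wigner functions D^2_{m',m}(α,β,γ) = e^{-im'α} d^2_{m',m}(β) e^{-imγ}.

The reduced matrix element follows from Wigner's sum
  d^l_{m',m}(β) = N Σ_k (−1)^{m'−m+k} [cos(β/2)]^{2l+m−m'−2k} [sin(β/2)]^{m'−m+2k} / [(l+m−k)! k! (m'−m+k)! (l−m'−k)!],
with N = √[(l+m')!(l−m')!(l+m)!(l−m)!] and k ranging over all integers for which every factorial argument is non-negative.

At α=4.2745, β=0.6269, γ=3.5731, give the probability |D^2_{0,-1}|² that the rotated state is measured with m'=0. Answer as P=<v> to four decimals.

First d^2_{0,-1}(β=0.6269), then the phase factors e^{-i(0)α} and e^{-i(-1)γ}:
Half-angle: c=0.951275, s=0.308342. N=√(2·2·1·6)=4.898979
The bounds max(0,m−m')=0 and min(l+m,l−m')=1 give 2 terms
  k=0: (−1)^1·4.8990/(2)·0.9513^3·0.3083^1 = -0.650171
  k=1: (−1)^2·4.8990/(2)·0.9513^1·0.3083^3 = +0.068310
d^2_{0,-1}(0.6269) = -0.650171 +0.068310 = -0.581862
|D^2_{0,-1}|² = |d^2_{0,-1}(β)|² = (-0.581862)² = 0.338563 (the z-rotation phases have unit modulus)

P=0.3386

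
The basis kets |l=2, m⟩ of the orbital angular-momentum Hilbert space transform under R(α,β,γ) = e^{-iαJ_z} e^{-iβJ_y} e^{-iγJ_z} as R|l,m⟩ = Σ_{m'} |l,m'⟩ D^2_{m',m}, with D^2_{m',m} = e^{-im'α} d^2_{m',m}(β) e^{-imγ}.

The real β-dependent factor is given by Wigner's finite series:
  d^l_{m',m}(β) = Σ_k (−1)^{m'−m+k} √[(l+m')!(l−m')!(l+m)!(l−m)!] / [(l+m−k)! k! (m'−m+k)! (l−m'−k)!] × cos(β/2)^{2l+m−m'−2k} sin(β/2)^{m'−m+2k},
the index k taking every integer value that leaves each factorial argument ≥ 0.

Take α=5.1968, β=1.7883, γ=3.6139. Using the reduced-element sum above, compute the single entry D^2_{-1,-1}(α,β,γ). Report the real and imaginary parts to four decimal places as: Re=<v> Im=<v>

Re=0.4588 Im=-0.3234

D^2_{-1,-1}(5.1968,1.7883,3.6139) = e^{-i·-1·5.1968}·d^2_{-1,-1}(1.7883)·e^{-i·-1·3.6139}. Compute d first:
c=cos(1.7883/2)=0.626182, s=sin(1.7883/2)=0.779677; N=√[1·6·1·6]=6.000000
k: max(0,(-1)−(-1))=0 … min(2+(-1),2−(-1))=1
  k=0: (−1)^0·6.0000/(6)·0.6262^4·0.7797^0 = +0.153745
  k=1: (−1)^1·6.0000/(2)·0.6262^2·0.7797^2 = -0.715075
d^2_{-1,-1}(1.7883) = +0.153745 -0.715075 = -0.561330
D = (+0.465687-0.884949i)·(-0.561330)·(-0.890521-0.454942i) = +0.458778-0.323441i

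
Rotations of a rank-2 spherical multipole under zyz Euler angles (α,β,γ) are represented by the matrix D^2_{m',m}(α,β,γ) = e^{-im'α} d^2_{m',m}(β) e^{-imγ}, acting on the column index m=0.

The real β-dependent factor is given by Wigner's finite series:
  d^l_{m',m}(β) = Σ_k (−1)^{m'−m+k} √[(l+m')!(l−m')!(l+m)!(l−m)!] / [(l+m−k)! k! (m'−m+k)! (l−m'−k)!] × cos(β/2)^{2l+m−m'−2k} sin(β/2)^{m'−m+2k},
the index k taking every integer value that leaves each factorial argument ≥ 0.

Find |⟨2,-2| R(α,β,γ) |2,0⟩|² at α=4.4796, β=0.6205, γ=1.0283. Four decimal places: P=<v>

P=0.0429

D^2_{-2,0}(4.4796,0.6205,1.0283) = e^{-i·-2·4.4796}·d^2_{-2,0}(0.6205)·e^{-i·0·1.0283}. Compute d first:
Half-angle: c=0.952257, s=0.305297. N=√(1·24·2·2)=9.797959
k: max(0,(0)−(-2))=2 … min(2+(0),2−(-2))=2
  k=2: (−1)^0·9.7980/(4)·0.9523^2·0.3053^2 = +0.207028
d^2_{-2,0}(0.6205) = +0.207028
|D^2_{-2,0}|² = |d^2_{-2,0}(β)|² = (+0.207028)² = 0.042860 (the z-rotation phases have unit modulus)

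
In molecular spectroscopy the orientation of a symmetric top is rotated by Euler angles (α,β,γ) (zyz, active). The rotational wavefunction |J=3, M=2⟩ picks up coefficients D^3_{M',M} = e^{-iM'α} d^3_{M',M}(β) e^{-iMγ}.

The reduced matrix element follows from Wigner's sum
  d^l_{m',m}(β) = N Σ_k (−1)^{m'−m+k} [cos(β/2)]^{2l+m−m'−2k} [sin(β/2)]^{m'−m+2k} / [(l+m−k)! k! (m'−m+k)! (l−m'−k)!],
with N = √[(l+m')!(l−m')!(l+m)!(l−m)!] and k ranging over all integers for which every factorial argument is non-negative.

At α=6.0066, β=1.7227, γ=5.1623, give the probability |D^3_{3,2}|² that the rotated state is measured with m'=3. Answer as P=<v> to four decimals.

D^3_{3,2}(6.0066,1.7227,5.1623) = e^{-i·3·6.0066}·d^3_{3,2}(1.7227)·e^{-i·2·5.1623}. Compute d first:
c=cos(1.7227/2)=0.651414, s=sin(1.7227/2)=0.758723; N=√[720·1·120·1]=293.938769
The bounds max(0,m−m')=0 and min(l+m,l−m')=0 give 1 term
  k=0: (−1)^1·293.9388/(120)·0.6514^5·0.7587^1 = -0.217993
d^3_{3,2}(1.7227) = -0.217993
|D^3_{3,2}|² = |d^3_{3,2}(β)|² = (-0.217993)² = 0.047521 (the z-rotation phases have unit modulus)

P=0.0475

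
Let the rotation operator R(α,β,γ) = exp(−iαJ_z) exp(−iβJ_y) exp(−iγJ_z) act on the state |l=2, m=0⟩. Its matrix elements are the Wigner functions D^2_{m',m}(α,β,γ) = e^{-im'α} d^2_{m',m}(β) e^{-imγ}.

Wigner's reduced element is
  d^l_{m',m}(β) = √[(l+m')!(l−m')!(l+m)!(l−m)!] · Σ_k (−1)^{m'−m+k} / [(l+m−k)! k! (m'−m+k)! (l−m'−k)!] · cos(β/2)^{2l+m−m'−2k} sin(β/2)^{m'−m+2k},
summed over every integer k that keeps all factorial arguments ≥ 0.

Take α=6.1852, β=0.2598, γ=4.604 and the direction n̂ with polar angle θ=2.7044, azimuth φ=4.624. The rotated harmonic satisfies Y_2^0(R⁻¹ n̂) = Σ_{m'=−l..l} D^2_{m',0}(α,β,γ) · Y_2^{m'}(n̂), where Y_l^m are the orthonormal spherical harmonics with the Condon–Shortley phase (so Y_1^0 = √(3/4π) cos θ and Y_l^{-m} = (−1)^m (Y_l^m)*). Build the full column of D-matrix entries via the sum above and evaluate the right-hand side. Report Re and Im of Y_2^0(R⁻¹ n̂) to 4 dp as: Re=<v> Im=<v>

Need the full column D^2_{m',0} for m'=−2..2 at α=6.1852, β=0.2598, γ=4.604.
cos(β/2)=0.991575, sin(β/2)=0.129535
d^2_{-2,0}: single k=2 term ⇒ +0.040411;  D = +0.039638-0.007869i
d^2_{-1,0}: k∈[1..2] ⇒ +0.309342 -0.005279 = +0.304063;  D = +0.302605-0.029746i
d^2_{0,0}: k∈[0..2] ⇒ +0.966723 -0.065991 +0.000282 = +0.901013;  D = +0.901013+0.000000i
d^2_{1,0}: k∈[0..1] ⇒ -0.309342 +0.005279 = -0.304063;  D = -0.302605-0.029746i
d^2_{2,0}: single k=0 term ⇒ +0.040411;  D = +0.039638+0.007869i
Y_2^{m'}(θ=2.7044,φ=4.624) and Σ D·Y over m':
  (+0.0396-0.0079i)·(-0.0682-0.0122i)  (+0.3026-0.0297i)·(+0.0262-0.2952i)  (+0.9010+0.0000i)·(+0.4612+0.0000i)  (-0.3026-0.0297i)·(-0.0262-0.2952i)  (+0.0396+0.0079i)·(-0.0682+0.0122i)
Y_2^0(R⁻¹ n̂) = +0.408192+0.000000i

Re=0.4082 Im=0.0000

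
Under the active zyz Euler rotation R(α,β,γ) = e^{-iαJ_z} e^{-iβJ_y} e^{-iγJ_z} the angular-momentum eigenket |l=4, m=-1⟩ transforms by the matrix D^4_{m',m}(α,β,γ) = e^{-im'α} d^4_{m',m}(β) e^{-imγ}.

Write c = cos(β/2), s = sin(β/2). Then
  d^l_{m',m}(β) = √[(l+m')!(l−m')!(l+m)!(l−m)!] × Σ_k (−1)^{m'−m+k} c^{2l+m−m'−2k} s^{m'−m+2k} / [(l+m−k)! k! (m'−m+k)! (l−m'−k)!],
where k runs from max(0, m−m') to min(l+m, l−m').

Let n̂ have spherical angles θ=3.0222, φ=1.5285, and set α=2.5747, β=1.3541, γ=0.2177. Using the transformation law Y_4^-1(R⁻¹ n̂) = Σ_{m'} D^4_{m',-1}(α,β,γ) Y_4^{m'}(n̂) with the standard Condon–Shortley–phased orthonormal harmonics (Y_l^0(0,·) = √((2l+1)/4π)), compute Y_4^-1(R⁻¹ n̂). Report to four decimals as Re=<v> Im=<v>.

Need the full column D^4_{m',-1} for m'=−4..4 at α=2.5747, β=1.3541, γ=0.2177.
cos(β/2)=0.779424, sin(β/2)=0.626496
d^4_{-4,-1}: single k=3 term ⇒ +0.529321;  D = -0.243995-0.469732i
d^4_{-3,-1}: k∈[2..3] ⇒ +0.698475 -0.752124 = -0.053648;  D = +0.004705-0.053442i
d^4_{-2,-1}: k∈[1..3] ⇒ +0.464486 -1.500485 +0.646294 = -0.389706;  D = -0.237304+0.309124i
d^4_{-1,-1}: k∈[0..3] ⇒ +0.136204 -1.319994 +1.705656 -0.367333 = +0.154533;  D = -0.145207+0.052872i
d^4_{0,-1}: k∈[0..3] ⇒ -0.489611 +1.897980 -1.226256 +0.132044 = +0.314158;  D = +0.306743+0.067853i
d^4_{1,-1}: k∈[0..3] ⇒ +0.879996 -1.705656 +0.550999 -0.023733 = -0.298394;  D = +0.211166+0.210826i
d^4_{2,-1}: k∈[0..2] ⇒ -1.000324 +0.969440 -0.125268 = -0.156151;  D = -0.033972-0.152411i
d^4_{3,-1}: k∈[0..1] ⇒ +0.752124 -0.291561 = +0.460562;  D = +0.156879-0.433020i
d^4_{4,-1}: single k=0 term ⇒ -0.341986;  D = +0.270936-0.208683i
Y_4^{m'}(θ=3.0222,φ=1.5285) and Σ D·Y over m':
  (-0.2440-0.4697i)·(+0.0001+0.0000i)  (+0.0047-0.0534i)·(+0.0003-0.0021i)  (-0.2373+0.3091i)·(-0.0279-0.0024i)  (-0.1452+0.0529i)·(-0.0092+0.2180i)  (+0.3067+0.0679i)·(+0.7870+0.0000i)  (+0.2112+0.2108i)·(+0.0092+0.2180i)  (-0.0340-0.1524i)·(-0.0279+0.0024i)  (+0.1569-0.4330i)·(-0.0003-0.0021i)  (+0.2709-0.2087i)·(+0.0001-0.0000i)
Y_4^-1(R⁻¹ n̂) = +0.194812+0.065045i

Re=0.1948 Im=0.0650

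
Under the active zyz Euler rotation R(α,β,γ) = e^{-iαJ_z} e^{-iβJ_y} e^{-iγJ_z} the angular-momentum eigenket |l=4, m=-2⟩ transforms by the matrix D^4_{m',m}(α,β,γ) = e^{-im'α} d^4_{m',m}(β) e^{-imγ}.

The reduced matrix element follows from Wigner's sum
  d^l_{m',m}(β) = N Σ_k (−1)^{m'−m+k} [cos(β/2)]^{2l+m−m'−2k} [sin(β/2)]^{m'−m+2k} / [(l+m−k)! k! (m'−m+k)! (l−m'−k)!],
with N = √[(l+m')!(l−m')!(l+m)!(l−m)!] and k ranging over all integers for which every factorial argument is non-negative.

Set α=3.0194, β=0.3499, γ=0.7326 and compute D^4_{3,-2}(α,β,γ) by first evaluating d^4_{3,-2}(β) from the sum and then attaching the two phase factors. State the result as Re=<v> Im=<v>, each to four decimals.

Split into d^4_{3,-2}(β=0.3499) × two z-phases.
Half-angle: c=0.984735, s=0.174059. N=√(5040·1·2·720)=2693.993318
The bounds max(0,m−m')=0 and min(l+m,l−m')=1 give 2 terms
  k=0: (−1)^5·2693.9933/(240)·0.9847^3·0.1741^5 = -0.001712
  k=1: (−1)^6·2693.9933/(720)·0.9847^1·0.1741^7 = +0.000018
d^4_{3,-2}(0.3499) = -0.001712 +0.000018 = -0.001695
D = (-0.933559-0.358423i)·(-0.001695)·(+0.105400+0.994430i) = -0.000437+0.001637i

Re=-0.0004 Im=0.0016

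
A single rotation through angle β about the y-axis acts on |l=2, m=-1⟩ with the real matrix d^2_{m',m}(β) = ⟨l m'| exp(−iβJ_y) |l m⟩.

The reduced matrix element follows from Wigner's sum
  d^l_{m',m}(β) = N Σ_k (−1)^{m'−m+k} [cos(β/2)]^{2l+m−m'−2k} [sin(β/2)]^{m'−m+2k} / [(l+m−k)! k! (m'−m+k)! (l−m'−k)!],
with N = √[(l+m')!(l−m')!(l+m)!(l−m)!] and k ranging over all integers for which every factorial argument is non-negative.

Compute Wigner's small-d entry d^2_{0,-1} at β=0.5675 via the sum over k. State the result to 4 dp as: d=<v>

d^2_{0,-1}(β=0.5675) via Wigner's sum:
c=cos(0.5675/2)=0.960012, s=sin(0.5675/2)=0.279958; N=√[2·2·1·6]=4.898979
The bounds max(0,m−m')=0 and min(l+m,l−m')=1 give 2 terms
  k=0: (−1)^1·4.8990/(2)·0.9600^3·0.2800^1 = -0.606734
  k=1: (−1)^2·4.8990/(2)·0.9600^1·0.2800^3 = +0.051598
d^2_{0,-1}(0.5675) = -0.606734 +0.051598 = -0.555137

d=-0.5551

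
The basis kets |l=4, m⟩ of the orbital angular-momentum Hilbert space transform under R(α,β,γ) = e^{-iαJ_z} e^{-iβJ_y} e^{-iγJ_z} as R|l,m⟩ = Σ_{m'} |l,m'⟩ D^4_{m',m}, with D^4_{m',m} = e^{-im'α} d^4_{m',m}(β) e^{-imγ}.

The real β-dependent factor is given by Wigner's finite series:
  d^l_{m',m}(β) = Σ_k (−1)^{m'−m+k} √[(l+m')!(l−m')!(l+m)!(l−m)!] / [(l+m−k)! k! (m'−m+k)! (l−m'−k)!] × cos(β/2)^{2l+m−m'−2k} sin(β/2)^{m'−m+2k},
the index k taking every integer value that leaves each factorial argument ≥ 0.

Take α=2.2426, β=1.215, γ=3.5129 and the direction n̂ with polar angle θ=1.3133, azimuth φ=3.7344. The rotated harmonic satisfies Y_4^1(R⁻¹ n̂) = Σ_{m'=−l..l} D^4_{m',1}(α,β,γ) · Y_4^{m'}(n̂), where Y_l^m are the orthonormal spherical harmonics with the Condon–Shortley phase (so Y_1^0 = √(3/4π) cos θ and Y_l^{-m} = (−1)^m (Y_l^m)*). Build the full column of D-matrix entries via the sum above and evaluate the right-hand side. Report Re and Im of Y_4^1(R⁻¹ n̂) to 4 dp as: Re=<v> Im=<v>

Re=-0.0325 Im=-0.2085

Need the full column D^4_{m',1} for m'=−4..4 at α=2.2426, β=1.215, γ=3.5129.
cos(β/2)=0.821078, sin(β/2)=0.570817
d^4_{-4,1}: single k=5 term ⇒ +0.251032;  D = +0.170213-0.184512i
d^4_{-3,1}: k∈[4..5] ⇒ +0.638325 -0.185105 = +0.453220;  D = -0.452003-0.033195i
d^4_{-2,1}: k∈[3..5] ⇒ +0.981580 -0.711609 +0.068785 = +0.338756;  D = +0.190855+0.279875i
d^4_{-1,1}: k∈[2..5] ⇒ +0.998386 -1.447586 +0.349815 -0.011271 = -0.110656;  D = -0.032754+0.105697i
d^4_{0,1}: k∈[1..4] ⇒ +0.642246 -1.862417 +0.900123 -0.072506 = -0.392555;  D = +0.365804-0.142432i
d^4_{1,1}: k∈[0..3] ⇒ +0.206573 -1.497579 +1.447586 -0.233210 = -0.076630;  D = -0.066206-0.038586i
d^4_{2,1}: k∈[0..2] ⇒ -0.609288 +1.472370 -0.474406 = +0.388676;  D = -0.055822-0.384647i
d^4_{3,1}: k∈[0..1] ⇒ +0.792444 -0.638325 = +0.154119;  D = -0.105602+0.112254i
d^4_{4,1}: single k=0 term ⇒ -0.519403;  D = -0.517612-0.043098i
Y_4^{m'}(θ=1.3133,φ=3.7344) and Σ D·Y over m':
  (+0.1702-0.1845i)·(-0.2777-0.2695i)  (-0.4520-0.0332i)·(+0.0594+0.2821i)  (+0.1909+0.2799i)·(-0.0642+0.1583i)  (-0.0328+0.1057i)·(+0.2460-0.1657i)  (+0.3658-0.1424i)·(+0.1271+0.0000i)  (-0.0662-0.0386i)·(-0.2460-0.1657i)  (-0.0558-0.3846i)·(-0.0642-0.1583i)  (-0.1056+0.1123i)·(-0.0594+0.2821i)  (-0.5176-0.0431i)·(-0.2777+0.2695i)
Y_4^1(R⁻¹ n̂) = -0.032520-0.208514i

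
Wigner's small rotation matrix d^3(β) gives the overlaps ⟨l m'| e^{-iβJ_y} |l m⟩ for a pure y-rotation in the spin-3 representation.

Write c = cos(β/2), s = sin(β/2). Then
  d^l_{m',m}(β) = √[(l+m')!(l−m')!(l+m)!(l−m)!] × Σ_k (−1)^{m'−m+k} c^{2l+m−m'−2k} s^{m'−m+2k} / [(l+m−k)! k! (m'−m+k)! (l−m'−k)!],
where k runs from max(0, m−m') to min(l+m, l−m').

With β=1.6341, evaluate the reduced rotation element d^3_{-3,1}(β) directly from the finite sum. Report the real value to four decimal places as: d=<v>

d=0.5127

d^3_{-3,1}(β=1.6341) via Wigner's sum:
Half-angle: c=0.684375, s=0.729130. N=√(1·720·24·2)=185.903201
The bounds max(0,m−m')=4 and min(l+m,l−m')=4 give 1 term
  k=4: (−1)^0·185.9032/(48)·0.6844^2·0.7291^4 = +0.512689
d^3_{-3,1}(1.6341) = +0.512689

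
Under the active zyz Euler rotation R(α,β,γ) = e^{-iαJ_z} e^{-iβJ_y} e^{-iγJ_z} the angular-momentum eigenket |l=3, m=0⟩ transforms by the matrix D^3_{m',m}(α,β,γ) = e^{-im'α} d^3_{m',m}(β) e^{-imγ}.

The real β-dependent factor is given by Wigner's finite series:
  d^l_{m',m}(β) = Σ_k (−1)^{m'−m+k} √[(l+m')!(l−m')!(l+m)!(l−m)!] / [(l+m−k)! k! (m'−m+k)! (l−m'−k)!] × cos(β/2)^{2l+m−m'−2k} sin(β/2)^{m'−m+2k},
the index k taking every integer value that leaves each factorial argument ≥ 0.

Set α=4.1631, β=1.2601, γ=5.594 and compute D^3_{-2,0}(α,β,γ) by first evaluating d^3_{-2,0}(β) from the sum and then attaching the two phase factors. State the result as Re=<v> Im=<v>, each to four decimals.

D^3_{-2,0}(4.1631,1.2601,5.594) = e^{-i·-2·4.1631}·d^3_{-2,0}(1.2601)·e^{-i·0·5.594}. Compute d first:
c=cos(1.2601/2)=0.807998, s=sin(1.2601/2)=0.589185; N=√[1·120·6·6]=65.726707
k: max(0,(0)−(-2))=2 … min(3+(0),3−(-2))=3
  k=2: (−1)^0·65.7267/(12)·0.8080^4·0.5892^2 = +0.810411
  k=3: (−1)^1·65.7267/(12)·0.8080^2·0.5892^4 = -0.430912
d^3_{-2,0}(1.2601) = +0.810411 -0.430912 = +0.379499
Phases: e^{-i·(-2)·4.1631}=-0.454863+0.890561i, e^{-i·(0)·5.594}=+1.000000+0.000000i ⇒ D=-0.172620+0.337968i

Re=-0.1726 Im=0.3380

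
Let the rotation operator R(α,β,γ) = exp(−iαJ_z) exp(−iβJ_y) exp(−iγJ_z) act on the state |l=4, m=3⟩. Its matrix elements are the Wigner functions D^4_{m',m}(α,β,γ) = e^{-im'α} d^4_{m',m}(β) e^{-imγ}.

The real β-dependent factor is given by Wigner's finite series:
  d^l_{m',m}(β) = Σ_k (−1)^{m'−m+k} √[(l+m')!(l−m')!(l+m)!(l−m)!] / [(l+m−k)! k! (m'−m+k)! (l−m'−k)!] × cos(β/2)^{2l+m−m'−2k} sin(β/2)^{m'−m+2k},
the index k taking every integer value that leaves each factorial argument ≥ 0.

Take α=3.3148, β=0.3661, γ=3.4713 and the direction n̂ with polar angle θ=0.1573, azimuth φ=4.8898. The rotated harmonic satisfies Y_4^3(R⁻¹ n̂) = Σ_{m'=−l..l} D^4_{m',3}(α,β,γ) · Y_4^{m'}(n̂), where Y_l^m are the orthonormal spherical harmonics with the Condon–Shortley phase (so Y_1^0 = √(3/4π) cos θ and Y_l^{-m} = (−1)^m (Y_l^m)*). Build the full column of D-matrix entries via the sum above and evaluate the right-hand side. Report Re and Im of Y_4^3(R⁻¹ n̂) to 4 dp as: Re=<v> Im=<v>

Need the full column D^4_{m',3} for m'=−4..4 at α=3.3148, β=0.3661, γ=3.4713.
cos(β/2)=0.983293, sin(β/2)=0.182029
d^4_{-4,3}: single k=7 term ⇒ +0.000018;  D = -0.000018+0.000005i
d^4_{-3,3}: k∈[6..7] ⇒ +0.000246 -0.000001 = +0.000245;  D = +0.000218-0.000111i
d^4_{-2,3}: k∈[5..6] ⇒ +0.002133 -0.000024 = +0.002108;  D = -0.001688+0.001264i
d^4_{-1,3}: k∈[4..5] ⇒ +0.013577 -0.000279 = +0.013298;  D = +0.009112-0.009686i
d^4_{0,3}: k∈[3..4] ⇒ +0.065600 -0.002248 = +0.063352;  D = -0.034807+0.052933i
d^4_{1,3}: k∈[2..3] ⇒ +0.237712 -0.013577 = +0.224135;  D = +0.089027-0.205695i
d^4_{2,3}: k∈[1..2] ⇒ +0.605322 -0.062234 = +0.543089;  D = -0.126591+0.528129i
d^4_{3,3}: k∈[0..1] ⇒ +0.873904 -0.209642 = +0.664262;  D = +0.041192-0.662983i
d^4_{4,3}: single k=0 term ⇒ -0.457581;  D = -0.050758-0.454757i
Y_4^{m'}(θ=0.1573,φ=4.8898) and Σ D·Y over m':
  (-0.0000+0.0000i)·(+0.0002-0.0002i)  (+0.0002-0.0001i)·(-0.0024-0.0041i)  (-0.0017+0.0013i)·(-0.0449+0.0166i)  (+0.0091-0.0097i)·(+0.0495+0.2758i)  (-0.0348+0.0529i)·(+0.7447+0.0000i)  (+0.0890-0.2057i)·(-0.0495+0.2758i)  (-0.1266+0.5281i)·(-0.0449-0.0166i)  (+0.0412-0.6630i)·(+0.0024-0.0041i)  (-0.0508-0.4548i)·(+0.0002+0.0002i)
Y_4^3(R⁻¹ n̂) = +0.041497+0.052635i

Re=0.0415 Im=0.0526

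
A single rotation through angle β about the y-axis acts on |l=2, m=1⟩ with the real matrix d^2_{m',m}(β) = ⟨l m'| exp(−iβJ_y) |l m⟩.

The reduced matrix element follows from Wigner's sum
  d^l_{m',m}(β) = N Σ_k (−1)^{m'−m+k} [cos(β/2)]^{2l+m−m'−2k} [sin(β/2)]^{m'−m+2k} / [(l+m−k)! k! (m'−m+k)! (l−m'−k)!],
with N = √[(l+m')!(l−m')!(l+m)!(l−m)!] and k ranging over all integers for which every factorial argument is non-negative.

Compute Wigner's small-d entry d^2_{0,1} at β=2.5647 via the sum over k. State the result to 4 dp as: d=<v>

d=-0.5599

d^2_{0,1}(β=2.5647) via Wigner's sum:
Half-angle: c=0.284463, s=0.958687. N=√(2·2·6·1)=4.898979
k: max(0,(1)−(0))=1 … min(2+(1),2−(0))=2
  k=1: (−1)^0·4.8990/(2)·0.2845^3·0.9587^1 = +0.054054
  k=2: (−1)^1·4.8990/(2)·0.2845^1·0.9587^3 = -0.613949
d^2_{0,1}(2.5647) = +0.054054 -0.613949 = -0.559894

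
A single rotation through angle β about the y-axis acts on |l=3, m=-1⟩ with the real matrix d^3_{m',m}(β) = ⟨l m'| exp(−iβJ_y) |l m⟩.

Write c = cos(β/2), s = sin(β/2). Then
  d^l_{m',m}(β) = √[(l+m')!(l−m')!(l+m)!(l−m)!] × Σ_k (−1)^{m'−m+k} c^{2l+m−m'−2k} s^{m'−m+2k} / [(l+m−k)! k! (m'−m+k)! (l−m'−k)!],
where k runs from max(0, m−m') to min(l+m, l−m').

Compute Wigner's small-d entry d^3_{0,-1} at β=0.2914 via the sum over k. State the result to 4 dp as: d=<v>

d=-0.4463

d^3_{0,-1}(β=0.2914) via Wigner's sum:
Half-angle: c=0.989405, s=0.145185. N=√(6·6·2·24)=41.569219
k∈{0,1,2} keeps every argument non-negative
  k=0: (−1)^1·41.5692/(12)·0.9894^5·0.1452^1 = -0.476850
  k=1: (−1)^2·41.5692/(4)·0.9894^3·0.1452^3 = +0.030803
  k=2: (−1)^3·41.5692/(12)·0.9894^1·0.1452^5 = -0.000221
d^3_{0,-1}(0.2914) = -0.476850 +0.030803 -0.000221 = -0.446268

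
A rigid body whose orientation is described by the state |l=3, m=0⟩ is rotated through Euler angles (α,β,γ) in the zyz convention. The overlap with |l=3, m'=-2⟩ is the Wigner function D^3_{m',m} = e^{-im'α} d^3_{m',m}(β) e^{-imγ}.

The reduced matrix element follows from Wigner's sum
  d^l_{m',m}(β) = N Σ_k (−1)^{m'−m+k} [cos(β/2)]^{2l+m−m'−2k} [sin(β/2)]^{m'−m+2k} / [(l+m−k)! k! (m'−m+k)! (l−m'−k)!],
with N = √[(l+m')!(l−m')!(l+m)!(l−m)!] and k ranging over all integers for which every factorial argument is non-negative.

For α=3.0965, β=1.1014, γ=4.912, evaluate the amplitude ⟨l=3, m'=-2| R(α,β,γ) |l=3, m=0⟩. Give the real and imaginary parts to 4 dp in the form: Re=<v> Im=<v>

Re=0.4907 Im=-0.0444

Split into d^3_{-2,0}(β=1.1014) × two z-phases.
Half-angle: c=0.852158, s=0.523284. N=√(1·120·6·6)=65.726707
k∈{2,3} keeps every argument non-negative
  k=2: (−1)^0·65.7267/(12)·0.8522^4·0.5233^2 = +0.790891
  k=3: (−1)^1·65.7267/(12)·0.8522^2·0.5233^4 = -0.298230
d^3_{-2,0}(1.1014) = +0.790891 -0.298230 = +0.492662
Attach z-rotation phases: D = e^{-i(-2)(3.0965)}·(+0.492662)·e^{-i(0)(4.912)} = +0.490659-0.044371i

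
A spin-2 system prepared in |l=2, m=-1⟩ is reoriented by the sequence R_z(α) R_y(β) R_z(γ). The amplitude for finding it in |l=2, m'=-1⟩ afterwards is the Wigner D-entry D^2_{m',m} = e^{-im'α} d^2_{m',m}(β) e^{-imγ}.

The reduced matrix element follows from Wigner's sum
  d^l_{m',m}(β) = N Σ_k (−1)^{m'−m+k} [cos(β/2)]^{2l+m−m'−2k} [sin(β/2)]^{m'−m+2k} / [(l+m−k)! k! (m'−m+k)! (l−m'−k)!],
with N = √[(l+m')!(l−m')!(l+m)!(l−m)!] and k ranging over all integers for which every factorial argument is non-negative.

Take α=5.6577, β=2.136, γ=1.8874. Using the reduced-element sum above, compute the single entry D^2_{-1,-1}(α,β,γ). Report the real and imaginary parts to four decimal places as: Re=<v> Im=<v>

D^2_{-1,-1}(5.6577,2.136,1.8874) = e^{-i·-1·5.6577}·d^2_{-1,-1}(2.136)·e^{-i·-1·1.8874}. Compute d first:
With c≡cos(β/2)=0.481878 and s≡sin(β/2)=0.876239, N=[1·6·1·6]^{1/2}=6.000000
k: max(0,(-1)−(-1))=0 … min(2+(-1),2−(-1))=1
  k=0: (−1)^0·6.0000/(6)·0.4819^4·0.8762^0 = +0.053920
  k=1: (−1)^1·6.0000/(2)·0.4819^2·0.8762^2 = -0.534859
d^2_{-1,-1}(2.136) = +0.053920 -0.534859 = -0.480940
D = (+0.810679-0.585491i)·(-0.480940)·(-0.311341+0.950298i) = -0.146202-0.458179i

Re=-0.1462 Im=-0.4582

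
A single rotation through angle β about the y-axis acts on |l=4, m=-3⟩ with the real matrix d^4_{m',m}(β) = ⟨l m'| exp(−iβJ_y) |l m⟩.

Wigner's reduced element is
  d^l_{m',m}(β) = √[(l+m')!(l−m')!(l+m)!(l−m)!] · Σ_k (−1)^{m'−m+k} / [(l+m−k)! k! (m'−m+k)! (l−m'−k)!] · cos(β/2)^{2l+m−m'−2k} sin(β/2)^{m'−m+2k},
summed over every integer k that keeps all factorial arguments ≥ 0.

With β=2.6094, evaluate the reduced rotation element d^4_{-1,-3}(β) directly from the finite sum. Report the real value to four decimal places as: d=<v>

d^4_{-1,-3}(β=2.6094) via Wigner's sum:
With c≡cos(β/2)=0.262967 and s≡sin(β/2)=0.964805, N=[6·120·1·5040]^{1/2}=1904.940944
k: max(0,(-3)−(-1))=0 … min(4+(-3),4−(-1))=1
  k=0: (−1)^2·1904.9409/(240)·0.2630^6·0.9648^2 = +0.002443
  k=1: (−1)^3·1904.9409/(144)·0.2630^4·0.9648^4 = -0.054813
d^4_{-1,-3}(2.6094) = +0.002443 -0.054813 = -0.052370

d=-0.0524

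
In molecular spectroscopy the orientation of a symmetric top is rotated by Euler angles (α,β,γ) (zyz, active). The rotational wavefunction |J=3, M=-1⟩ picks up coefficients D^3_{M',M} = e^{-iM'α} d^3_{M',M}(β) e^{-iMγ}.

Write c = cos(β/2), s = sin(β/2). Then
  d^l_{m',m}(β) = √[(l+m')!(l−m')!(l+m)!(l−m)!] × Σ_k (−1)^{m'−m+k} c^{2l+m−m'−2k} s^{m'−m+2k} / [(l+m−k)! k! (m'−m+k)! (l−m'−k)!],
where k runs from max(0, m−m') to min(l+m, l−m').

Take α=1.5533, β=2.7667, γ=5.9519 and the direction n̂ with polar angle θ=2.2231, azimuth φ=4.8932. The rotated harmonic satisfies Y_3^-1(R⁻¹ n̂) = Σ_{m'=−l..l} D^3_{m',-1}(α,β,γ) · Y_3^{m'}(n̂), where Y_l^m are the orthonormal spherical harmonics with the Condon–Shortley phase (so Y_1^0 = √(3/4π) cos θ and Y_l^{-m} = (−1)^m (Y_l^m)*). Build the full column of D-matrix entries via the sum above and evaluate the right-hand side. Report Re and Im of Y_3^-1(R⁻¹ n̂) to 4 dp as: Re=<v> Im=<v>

Re=-0.1864 Im=0.0315

Need the full column D^3_{m',-1} for m'=−3..3 at α=1.5533, β=2.7667, γ=5.9519.
cos(β/2)=0.186351, sin(β/2)=0.982483
d^3_{-3,-1}: single k=2 term ⇒ +0.004508;  D = -0.001688-0.004180i
d^3_{-2,-1}: k∈[1..2] ⇒ +0.000698 -0.038815 = -0.038117;  D = +0.035588-0.013651i
d^3_{-1,-1}: k∈[0..2] ⇒ +0.000042 -0.009312 +0.194139 = +0.184869;  D = +0.063179+0.173738i
d^3_{0,-1}: k∈[0..2] ⇒ -0.000765 +0.063779 -0.590945 = -0.527931;  D = -0.499225+0.171714i
d^3_{1,-1}: k∈[0..2] ⇒ +0.006984 -0.258852 +0.899396 = +0.647528;  D = -0.199869-0.615910i
d^3_{2,-1}: k∈[0..1] ⇒ -0.038815 +0.539457 = +0.500642;  D = -0.478827+0.146176i
d^3_{3,-1}: single k=0 term ⇒ +0.125316;  D = +0.034487+0.120478i
Y_3^{m'}(θ=2.2231,φ=4.8932) and Σ D·Y over m':
  (-0.0017-0.0042i)·(-0.1081-0.1793i)  (+0.0356-0.0137i)·(+0.3664-0.1386i)  (+0.0632+0.1737i)·(+0.0389+0.2128i)  (-0.4992+0.1717i)·(+0.2622+0.0000i)  (-0.1999-0.6159i)·(-0.0389+0.2128i)  (-0.4788+0.1462i)·(+0.3664+0.1386i)  (+0.0345+0.1205i)·(+0.1081-0.1793i)
Y_3^-1(R⁻¹ n̂) = -0.186387+0.031513i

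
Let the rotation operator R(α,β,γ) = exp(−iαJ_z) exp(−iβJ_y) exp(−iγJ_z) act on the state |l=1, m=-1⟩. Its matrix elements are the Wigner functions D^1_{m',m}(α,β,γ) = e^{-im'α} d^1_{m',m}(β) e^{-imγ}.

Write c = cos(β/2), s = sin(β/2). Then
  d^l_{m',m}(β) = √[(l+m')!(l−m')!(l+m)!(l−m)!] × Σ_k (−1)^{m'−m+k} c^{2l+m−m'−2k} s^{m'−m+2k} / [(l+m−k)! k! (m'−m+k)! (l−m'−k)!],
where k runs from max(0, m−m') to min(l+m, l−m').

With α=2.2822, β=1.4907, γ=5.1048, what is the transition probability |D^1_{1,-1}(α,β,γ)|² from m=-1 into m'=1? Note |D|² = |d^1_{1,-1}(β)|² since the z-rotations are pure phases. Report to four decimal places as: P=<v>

P=0.2116

Split into d^1_{1,-1}(β=1.4907) × two z-phases.
Half-angle: c=0.734851, s=0.678229. N=√(2·1·1·2)=2.000000
Admissible k: 0..0 (factorial args all ≥0)
  k=0: (−1)^2·2.0000/(2)·0.7349^0·0.6782^2 = +0.459995
d^1_{1,-1}(1.4907) = +0.459995
|D^1_{1,-1}|² = |d^1_{1,-1}(β)|² = (+0.459995)² = 0.211595 (the z-rotation phases have unit modulus)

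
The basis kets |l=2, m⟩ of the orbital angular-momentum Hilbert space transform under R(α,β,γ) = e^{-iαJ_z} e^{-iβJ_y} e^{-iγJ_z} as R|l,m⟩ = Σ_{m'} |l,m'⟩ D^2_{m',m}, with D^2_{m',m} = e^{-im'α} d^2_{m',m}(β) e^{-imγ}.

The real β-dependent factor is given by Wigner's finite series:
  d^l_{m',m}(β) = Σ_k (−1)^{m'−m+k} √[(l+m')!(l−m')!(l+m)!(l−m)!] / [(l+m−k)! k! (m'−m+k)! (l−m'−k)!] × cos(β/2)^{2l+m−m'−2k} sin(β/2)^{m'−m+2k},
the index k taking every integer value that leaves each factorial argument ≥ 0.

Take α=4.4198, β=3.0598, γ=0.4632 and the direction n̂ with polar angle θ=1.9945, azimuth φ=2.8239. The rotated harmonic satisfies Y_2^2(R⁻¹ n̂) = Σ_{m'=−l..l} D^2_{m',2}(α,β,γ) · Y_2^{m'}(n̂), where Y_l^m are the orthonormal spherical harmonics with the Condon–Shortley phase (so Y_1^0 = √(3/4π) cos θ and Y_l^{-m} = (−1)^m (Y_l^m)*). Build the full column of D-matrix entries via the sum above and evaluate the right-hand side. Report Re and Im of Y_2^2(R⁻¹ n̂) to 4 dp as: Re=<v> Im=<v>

Re=-0.2237 Im=0.2316

Need the full column D^2_{m',2} for m'=−2..2 at α=4.4198, β=3.0598, γ=0.4632.
cos(β/2)=0.040885, sin(β/2)=0.999164
d^2_{-2,2}: single k=4 term ⇒ +0.996660;  D = -0.058986+0.994913i
d^2_{-1,2}: single k=3 term ⇒ +0.081565;  D = -0.076569-0.028107i
d^2_{0,2}: single k=2 term ⇒ +0.004088;  D = +0.002456-0.003268i
d^2_{1,2}: single k=1 term ⇒ +0.000137;  D = +0.000081+0.000110i
d^2_{2,2}: single k=0 term ⇒ +0.000003;  D = -0.000003+0.000001i
Y_2^{m'}(θ=1.9945,φ=2.8239) and Σ D·Y over m':
  (-0.0590+0.9949i)·(+0.2583+0.1905i)  (-0.0766-0.0281i)·(+0.2750+0.0904i)  (+0.0025-0.0033i)·(-0.1555+0.0000i)  (+0.0001+0.0001i)·(-0.2750+0.0904i)  (-0.0000+0.0000i)·(+0.2583-0.1905i)
Y_2^2(R⁻¹ n̂) = -0.223700+0.231617i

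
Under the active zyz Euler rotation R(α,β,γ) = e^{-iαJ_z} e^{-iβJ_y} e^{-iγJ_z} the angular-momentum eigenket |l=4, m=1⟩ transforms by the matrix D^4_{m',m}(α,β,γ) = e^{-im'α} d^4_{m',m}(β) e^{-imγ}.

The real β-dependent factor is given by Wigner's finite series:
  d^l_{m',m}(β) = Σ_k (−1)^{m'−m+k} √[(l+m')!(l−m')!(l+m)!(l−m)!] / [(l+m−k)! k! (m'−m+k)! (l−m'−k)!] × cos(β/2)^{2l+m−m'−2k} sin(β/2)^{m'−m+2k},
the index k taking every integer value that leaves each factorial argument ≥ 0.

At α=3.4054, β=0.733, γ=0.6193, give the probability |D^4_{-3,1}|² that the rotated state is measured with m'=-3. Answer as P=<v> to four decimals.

D^4_{-3,1}(3.4054,0.733,0.6193) = e^{-i·-3·3.4054}·d^4_{-3,1}(0.733)·e^{-i·1·0.6193}. Compute d first:
c=cos(0.733/2)=0.933587, s=sin(0.733/2)=0.358350; N=√[1·5040·120·6]=1904.940944
k∈{4,5} keeps every argument non-negative
  k=4: (−1)^0·1904.9409/(144)·0.9336^4·0.3584^4 = +0.165718
  k=5: (−1)^1·1904.9409/(240)·0.9336^2·0.3584^6 = -0.014650
d^4_{-3,1}(0.733) = +0.165718 -0.014650 = +0.151068
|D^4_{-3,1}|² = |d^4_{-3,1}(β)|² = (+0.151068)² = 0.022822 (the z-rotation phases have unit modulus)

P=0.0228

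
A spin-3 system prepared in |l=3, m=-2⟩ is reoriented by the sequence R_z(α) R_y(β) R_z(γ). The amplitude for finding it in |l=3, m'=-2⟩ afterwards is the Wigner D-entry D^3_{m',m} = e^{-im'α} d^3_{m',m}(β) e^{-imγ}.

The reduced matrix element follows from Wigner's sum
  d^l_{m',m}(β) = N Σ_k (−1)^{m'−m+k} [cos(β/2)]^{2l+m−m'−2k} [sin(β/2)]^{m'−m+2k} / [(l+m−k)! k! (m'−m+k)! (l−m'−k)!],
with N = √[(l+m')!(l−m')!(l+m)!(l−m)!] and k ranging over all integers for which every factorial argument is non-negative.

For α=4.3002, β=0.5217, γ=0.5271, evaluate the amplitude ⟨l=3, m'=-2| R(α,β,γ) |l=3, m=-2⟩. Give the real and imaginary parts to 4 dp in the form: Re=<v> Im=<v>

First d^3_{-2,-2}(β=0.5217), then the phase factors e^{-i(-2)α} and e^{-i(-2)γ}:
c=cos(0.5217/2)=0.966171, s=sin(0.5217/2)=0.257902; N=√[1·120·1·120]=120.000000
The bounds max(0,m−m')=0 and min(l+m,l−m')=1 give 2 terms
  k=0: (−1)^0·120.0000/(120)·0.9662^6·0.2579^0 = +0.813438
  k=1: (−1)^1·120.0000/(24)·0.9662^4·0.2579^2 = -0.289798
d^3_{-2,-2}(0.5217) = +0.813438 -0.289798 = +0.523640
D = (-0.679014+0.734126i)·(+0.523640)·(+0.493923+0.869505i) = -0.509872-0.119287i

Re=-0.5099 Im=-0.1193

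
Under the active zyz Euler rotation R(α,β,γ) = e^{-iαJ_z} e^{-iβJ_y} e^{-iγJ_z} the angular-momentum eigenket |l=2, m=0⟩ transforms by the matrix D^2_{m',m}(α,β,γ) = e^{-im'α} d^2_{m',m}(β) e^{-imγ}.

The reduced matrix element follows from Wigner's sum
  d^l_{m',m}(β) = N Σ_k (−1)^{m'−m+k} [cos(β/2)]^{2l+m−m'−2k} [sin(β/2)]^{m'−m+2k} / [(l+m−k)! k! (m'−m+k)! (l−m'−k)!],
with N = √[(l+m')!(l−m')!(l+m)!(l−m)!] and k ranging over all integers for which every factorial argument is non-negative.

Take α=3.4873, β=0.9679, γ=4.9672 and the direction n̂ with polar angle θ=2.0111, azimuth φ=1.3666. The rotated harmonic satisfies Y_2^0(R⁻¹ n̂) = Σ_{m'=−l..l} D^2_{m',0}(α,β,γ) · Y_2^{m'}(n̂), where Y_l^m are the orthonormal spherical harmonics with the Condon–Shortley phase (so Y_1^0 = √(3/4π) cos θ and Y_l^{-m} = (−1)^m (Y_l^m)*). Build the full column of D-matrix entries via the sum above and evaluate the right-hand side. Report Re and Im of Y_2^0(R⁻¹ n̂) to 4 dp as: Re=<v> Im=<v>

Need the full column D^2_{m',0} for m'=−2..2 at α=3.4873, β=0.9679, γ=4.9672.
cos(β/2)=0.885164, sin(β/2)=0.465279
d^2_{-2,0}: single k=2 term ⇒ +0.415480;  D = +0.320063+0.264922i
d^2_{-1,0}: k∈[1..2] ⇒ +0.790425 -0.218394 = +0.572031;  D = -0.538187-0.193840i
d^2_{0,0}: k∈[0..2] ⇒ +0.613896 -0.678476 +0.046866 = -0.017715;  D = -0.017715+0.000000i
d^2_{1,0}: k∈[0..1] ⇒ -0.790425 +0.218394 = -0.572031;  D = +0.538187-0.193840i
d^2_{2,0}: single k=0 term ⇒ +0.415480;  D = +0.320063-0.264922i
Y_2^{m'}(θ=2.0111,φ=1.3666) and Σ D·Y over m':
  (+0.3201+0.2649i)·(-0.2901-0.1255i)  (-0.5382-0.1938i)·(-0.0604+0.2917i)  (-0.0177+0.0000i)·(-0.1435+0.0000i)  (+0.5382-0.1938i)·(+0.0604+0.2917i)  (+0.3201-0.2649i)·(-0.2901+0.1255i)
Y_2^0(R⁻¹ n̂) = +0.061443+0.000000i

Re=0.0614 Im=0.0000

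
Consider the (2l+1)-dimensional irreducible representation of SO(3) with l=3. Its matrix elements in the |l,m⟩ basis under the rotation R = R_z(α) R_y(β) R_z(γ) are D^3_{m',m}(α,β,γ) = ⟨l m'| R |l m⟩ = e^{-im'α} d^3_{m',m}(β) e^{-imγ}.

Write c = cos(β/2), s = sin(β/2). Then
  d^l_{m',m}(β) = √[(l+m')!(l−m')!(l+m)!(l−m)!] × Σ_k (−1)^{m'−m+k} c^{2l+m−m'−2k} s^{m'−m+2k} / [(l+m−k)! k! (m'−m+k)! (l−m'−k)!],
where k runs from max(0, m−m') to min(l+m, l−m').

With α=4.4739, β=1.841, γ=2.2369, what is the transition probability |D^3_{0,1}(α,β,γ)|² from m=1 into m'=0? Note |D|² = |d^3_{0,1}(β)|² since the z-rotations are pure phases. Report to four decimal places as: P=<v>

D^3_{0,1}(4.4739,1.841,2.2369) = e^{-i·0·4.4739}·d^3_{0,1}(1.841)·e^{-i·1·2.2369}. Compute d first:
Half-angle: c=0.605422, s=0.795904. N=√(6·6·24·2)=41.569219
k: max(0,(1)−(0))=1 … min(3+(1),3−(0))=3
  k=1: (−1)^0·41.5692/(12)·0.6054^5·0.7959^1 = +0.224256
  k=2: (−1)^1·41.5692/(4)·0.6054^3·0.7959^3 = -1.162706
  k=3: (−1)^2·41.5692/(12)·0.6054^1·0.7959^5 = +0.669813
d^3_{0,1}(1.841) = +0.224256 -1.162706 +0.669813 = -0.268637
|D^3_{0,1}|² = |d^3_{0,1}(β)|² = (-0.268637)² = 0.072166 (the z-rotation phases have unit modulus)

P=0.0722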